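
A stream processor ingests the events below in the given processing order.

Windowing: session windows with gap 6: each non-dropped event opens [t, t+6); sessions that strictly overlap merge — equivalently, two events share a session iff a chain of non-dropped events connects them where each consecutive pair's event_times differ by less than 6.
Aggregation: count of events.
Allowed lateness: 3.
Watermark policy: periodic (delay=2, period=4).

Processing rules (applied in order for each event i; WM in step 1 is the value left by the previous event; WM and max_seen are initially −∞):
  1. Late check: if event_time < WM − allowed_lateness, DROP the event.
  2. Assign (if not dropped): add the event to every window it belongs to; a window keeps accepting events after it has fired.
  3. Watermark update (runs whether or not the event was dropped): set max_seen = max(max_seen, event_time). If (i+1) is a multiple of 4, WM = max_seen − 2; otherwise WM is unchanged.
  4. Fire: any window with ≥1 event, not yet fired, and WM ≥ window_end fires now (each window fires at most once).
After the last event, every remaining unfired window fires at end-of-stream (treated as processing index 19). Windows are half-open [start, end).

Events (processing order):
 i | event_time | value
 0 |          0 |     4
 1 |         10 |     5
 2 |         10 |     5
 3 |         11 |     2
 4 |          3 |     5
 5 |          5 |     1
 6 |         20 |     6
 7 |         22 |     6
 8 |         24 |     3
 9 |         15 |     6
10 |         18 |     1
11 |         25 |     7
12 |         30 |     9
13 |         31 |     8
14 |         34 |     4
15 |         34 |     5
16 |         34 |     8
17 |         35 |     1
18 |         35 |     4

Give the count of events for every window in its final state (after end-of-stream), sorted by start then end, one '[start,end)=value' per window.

[0,6)=1 [10,17)=3 [18,41)=12

i=0 t=0 v=4: → [0,6); WM=−∞
i=1 t=10 v=5: → [10,16); WM=−∞
i=2 t=10 v=5: → [10,16); WM=−∞
i=3 t=11 v=2: → [10,17); WM=9
i=4 t=3 v=5: DROP (t<9-3); WM=9
i=5 t=5 v=1: DROP (t<9-3); WM=9
i=6 t=20 v=6: → [20,26); WM=9
i=7 t=22 v=6: → [20,28); WM=20
i=8 t=24 v=3: → [20,30); WM=20
i=9 t=15 v=6: DROP (t<20-3); WM=20
i=10 t=18 v=1: → [18,30); WM=20
i=11 t=25 v=7: → [18,31); WM=23
i=12 t=30 v=9: → [18,36); WM=23
i=13 t=31 v=8: → [18,37); WM=23
i=14 t=34 v=4: → [18,40); WM=23
i=15 t=34 v=5: → [18,40); WM=32
i=16 t=34 v=8: → [18,40); WM=32
i=17 t=35 v=1: → [18,41); WM=32
i=18 t=35 v=4: → [18,41); WM=32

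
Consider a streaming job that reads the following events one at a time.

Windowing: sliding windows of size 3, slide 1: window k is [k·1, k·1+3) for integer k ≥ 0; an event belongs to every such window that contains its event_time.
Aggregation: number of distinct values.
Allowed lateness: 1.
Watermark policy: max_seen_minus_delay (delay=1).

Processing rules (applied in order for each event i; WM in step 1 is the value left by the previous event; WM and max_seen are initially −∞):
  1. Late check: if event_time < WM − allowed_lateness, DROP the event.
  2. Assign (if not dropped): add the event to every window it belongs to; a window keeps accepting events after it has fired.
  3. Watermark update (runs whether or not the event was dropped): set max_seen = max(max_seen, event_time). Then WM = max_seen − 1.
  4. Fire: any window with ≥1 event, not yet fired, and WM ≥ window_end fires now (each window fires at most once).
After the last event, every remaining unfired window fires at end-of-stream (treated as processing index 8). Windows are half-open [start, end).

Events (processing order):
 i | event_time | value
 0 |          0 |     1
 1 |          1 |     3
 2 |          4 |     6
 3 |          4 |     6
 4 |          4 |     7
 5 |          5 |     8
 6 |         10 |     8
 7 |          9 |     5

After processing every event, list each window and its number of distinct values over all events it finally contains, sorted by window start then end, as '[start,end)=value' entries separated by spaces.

[0,3)=2 [1,4)=1 [2,5)=2 [3,6)=3 [4,7)=3 [5,8)=1 [7,10)=1 [8,11)=2 [9,12)=2 [10,13)=1

i=0 t=0 v=1: → [0,3); WM=-1
i=1 t=1 v=3: → [1,4),[0,3); WM=0
i=2 t=4 v=6: → [4,7),[3,6),[2,5); WM=3; [0,3) fires=2
i=3 t=4 v=6: → [4,7),[3,6),[2,5); WM=3
i=4 t=4 v=7: → [4,7),[3,6),[2,5); WM=3
i=5 t=5 v=8: → [5,8),[4,7),[3,6); WM=4; [1,4) fires=1
i=6 t=10 v=8: → [10,13),[9,12),[8,11); WM=9; [2,5) fires=2 [3,6) fires=3 [4,7) fires=3 [5,8) fires=1
i=7 t=9 v=5: → [9,12),[8,11),[7,10); WM=9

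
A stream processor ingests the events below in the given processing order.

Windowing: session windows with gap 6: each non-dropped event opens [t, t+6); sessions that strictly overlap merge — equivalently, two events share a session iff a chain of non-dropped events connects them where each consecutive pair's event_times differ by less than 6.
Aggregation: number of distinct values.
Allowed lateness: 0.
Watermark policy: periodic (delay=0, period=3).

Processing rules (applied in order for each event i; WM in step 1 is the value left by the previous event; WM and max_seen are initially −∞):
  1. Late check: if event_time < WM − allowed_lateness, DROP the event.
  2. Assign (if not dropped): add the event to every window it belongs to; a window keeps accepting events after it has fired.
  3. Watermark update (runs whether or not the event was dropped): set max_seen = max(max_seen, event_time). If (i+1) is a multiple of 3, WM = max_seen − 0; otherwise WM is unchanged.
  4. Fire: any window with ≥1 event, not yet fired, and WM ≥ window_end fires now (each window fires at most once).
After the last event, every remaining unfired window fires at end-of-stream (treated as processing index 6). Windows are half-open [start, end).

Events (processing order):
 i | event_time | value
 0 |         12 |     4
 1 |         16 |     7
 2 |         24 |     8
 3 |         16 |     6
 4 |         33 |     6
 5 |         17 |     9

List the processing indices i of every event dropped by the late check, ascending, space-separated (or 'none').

i=0 t=12 v=4: → [12,18); WM=−∞
i=1 t=16 v=7: → [12,22); WM=−∞
i=2 t=24 v=8: → [24,30); WM=24
i=3 t=16 v=6: DROP (t<24-0); WM=24
i=4 t=33 v=6: → [33,39); WM=24
i=5 t=17 v=9: DROP (t<24-0); WM=33

3 5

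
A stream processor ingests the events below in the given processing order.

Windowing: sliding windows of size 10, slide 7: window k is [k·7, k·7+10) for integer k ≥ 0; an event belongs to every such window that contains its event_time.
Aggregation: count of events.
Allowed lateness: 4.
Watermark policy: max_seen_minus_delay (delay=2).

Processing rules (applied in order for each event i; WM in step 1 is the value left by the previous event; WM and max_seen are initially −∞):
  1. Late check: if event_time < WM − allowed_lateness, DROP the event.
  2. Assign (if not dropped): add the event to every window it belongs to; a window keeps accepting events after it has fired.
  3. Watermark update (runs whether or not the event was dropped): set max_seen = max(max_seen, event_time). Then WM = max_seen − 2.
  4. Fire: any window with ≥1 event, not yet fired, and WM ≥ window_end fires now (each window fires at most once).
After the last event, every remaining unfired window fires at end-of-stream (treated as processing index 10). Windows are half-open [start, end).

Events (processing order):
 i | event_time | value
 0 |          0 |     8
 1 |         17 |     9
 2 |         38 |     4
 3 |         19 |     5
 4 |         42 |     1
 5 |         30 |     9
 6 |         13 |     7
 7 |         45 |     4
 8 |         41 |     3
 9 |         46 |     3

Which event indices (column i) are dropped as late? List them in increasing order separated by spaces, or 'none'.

i=0 t=0 v=8: → [0,10); WM=-2
i=1 t=17 v=9: → [14,24); WM=15; [0,10) fires=1
i=2 t=38 v=4: → [35,45); WM=36; [14,24) fires=1
i=3 t=19 v=5: DROP (t<36-4); WM=36
i=4 t=42 v=1: → [42,52),[35,45); WM=40
i=5 t=30 v=9: DROP (t<40-4); WM=40
i=6 t=13 v=7: DROP (t<40-4); WM=40
i=7 t=45 v=4: → [42,52); WM=43
i=8 t=41 v=3: → [35,45); WM=43
i=9 t=46 v=3: → [42,52); WM=44

3 5 6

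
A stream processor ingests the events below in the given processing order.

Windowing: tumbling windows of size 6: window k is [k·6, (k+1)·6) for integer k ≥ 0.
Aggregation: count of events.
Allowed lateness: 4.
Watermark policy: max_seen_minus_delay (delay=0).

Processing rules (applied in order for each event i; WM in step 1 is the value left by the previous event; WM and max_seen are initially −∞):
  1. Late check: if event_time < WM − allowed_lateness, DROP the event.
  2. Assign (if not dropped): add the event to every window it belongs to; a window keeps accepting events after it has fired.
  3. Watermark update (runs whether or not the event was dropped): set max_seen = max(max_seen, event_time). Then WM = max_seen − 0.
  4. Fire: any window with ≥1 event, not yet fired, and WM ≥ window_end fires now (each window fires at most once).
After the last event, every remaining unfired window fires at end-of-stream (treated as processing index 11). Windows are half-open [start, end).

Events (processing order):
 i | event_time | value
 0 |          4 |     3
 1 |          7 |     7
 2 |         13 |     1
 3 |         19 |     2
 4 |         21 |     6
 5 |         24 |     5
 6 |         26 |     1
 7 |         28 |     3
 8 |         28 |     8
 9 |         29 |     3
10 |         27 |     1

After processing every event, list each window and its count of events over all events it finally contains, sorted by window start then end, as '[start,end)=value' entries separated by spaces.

[0,6)=1 [6,12)=1 [12,18)=1 [18,24)=2 [24,30)=6

i=0 t=4 v=3: → [0,6); WM=4
i=1 t=7 v=7: → [6,12); WM=7; [0,6) fires=1
i=2 t=13 v=1: → [12,18); WM=13; [6,12) fires=1
i=3 t=19 v=2: → [18,24); WM=19; [12,18) fires=1
i=4 t=21 v=6: → [18,24); WM=21
i=5 t=24 v=5: → [24,30); WM=24; [18,24) fires=2
i=6 t=26 v=1: → [24,30); WM=26
i=7 t=28 v=3: → [24,30); WM=28
i=8 t=28 v=8: → [24,30); WM=28
i=9 t=29 v=3: → [24,30); WM=29
i=10 t=27 v=1: → [24,30); WM=29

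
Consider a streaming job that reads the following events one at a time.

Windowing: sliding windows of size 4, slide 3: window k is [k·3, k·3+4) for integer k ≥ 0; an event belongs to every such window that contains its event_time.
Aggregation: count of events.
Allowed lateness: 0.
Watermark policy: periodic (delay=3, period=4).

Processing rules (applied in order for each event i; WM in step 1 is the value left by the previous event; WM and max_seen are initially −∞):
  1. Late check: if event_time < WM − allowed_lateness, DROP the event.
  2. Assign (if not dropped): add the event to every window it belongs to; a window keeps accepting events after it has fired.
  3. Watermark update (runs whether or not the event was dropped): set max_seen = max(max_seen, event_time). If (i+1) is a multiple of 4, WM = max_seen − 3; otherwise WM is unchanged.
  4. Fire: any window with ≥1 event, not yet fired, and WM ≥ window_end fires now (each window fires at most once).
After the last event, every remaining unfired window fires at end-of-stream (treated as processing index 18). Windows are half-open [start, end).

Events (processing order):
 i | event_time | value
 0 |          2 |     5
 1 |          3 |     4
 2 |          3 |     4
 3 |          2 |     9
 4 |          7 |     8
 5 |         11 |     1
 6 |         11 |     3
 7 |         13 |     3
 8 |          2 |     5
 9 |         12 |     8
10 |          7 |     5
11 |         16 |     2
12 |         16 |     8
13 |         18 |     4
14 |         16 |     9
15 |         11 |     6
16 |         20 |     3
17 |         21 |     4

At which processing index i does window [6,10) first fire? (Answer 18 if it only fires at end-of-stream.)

7

i=0 t=2 v=5: → [0,4); WM=−∞
i=1 t=3 v=4: → [3,7),[0,4); WM=−∞
i=2 t=3 v=4: → [3,7),[0,4); WM=−∞
i=3 t=2 v=9: → [0,4); WM=0
i=4 t=7 v=8: → [6,10); WM=0
i=5 t=11 v=1: → [9,13); WM=0
i=6 t=11 v=3: → [9,13); WM=0
i=7 t=13 v=3: → [12,16); WM=10; [0,4) fires=4 [3,7) fires=2 [6,10) fires=1
i=8 t=2 v=5: DROP (t<10-0); WM=10
i=9 t=12 v=8: → [12,16),[9,13); WM=10
i=10 t=7 v=5: DROP (t<10-0); WM=10
i=11 t=16 v=2: → [15,19); WM=13; [9,13) fires=3
i=12 t=16 v=8: → [15,19); WM=13
i=13 t=18 v=4: → [18,22),[15,19); WM=13
i=14 t=16 v=9: → [15,19); WM=13
i=15 t=11 v=6: DROP (t<13-0); WM=15
i=16 t=20 v=3: → [18,22); WM=15
i=17 t=21 v=4: → [21,25),[18,22); WM=15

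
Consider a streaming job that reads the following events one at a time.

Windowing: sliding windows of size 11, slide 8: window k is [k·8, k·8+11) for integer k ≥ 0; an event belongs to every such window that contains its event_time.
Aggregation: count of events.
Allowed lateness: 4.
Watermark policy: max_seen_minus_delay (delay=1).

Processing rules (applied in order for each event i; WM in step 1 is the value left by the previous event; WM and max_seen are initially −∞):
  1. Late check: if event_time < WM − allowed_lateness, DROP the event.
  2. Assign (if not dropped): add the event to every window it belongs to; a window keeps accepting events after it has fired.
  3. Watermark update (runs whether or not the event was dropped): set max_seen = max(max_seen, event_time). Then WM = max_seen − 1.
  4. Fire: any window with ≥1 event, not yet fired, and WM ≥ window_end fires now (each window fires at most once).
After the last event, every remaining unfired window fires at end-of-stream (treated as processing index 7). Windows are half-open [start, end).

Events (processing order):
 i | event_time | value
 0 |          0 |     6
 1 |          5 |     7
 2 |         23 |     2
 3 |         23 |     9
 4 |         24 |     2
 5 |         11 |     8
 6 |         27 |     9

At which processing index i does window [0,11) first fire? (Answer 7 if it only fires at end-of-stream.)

i=0 t=0 v=6: → [0,11); WM=-1
i=1 t=5 v=7: → [0,11); WM=4
i=2 t=23 v=2: → [16,27); WM=22; [0,11) fires=2
i=3 t=23 v=9: → [16,27); WM=22
i=4 t=24 v=2: → [24,35),[16,27); WM=23
i=5 t=11 v=8: DROP (t<23-4); WM=23
i=6 t=27 v=9: → [24,35); WM=26

2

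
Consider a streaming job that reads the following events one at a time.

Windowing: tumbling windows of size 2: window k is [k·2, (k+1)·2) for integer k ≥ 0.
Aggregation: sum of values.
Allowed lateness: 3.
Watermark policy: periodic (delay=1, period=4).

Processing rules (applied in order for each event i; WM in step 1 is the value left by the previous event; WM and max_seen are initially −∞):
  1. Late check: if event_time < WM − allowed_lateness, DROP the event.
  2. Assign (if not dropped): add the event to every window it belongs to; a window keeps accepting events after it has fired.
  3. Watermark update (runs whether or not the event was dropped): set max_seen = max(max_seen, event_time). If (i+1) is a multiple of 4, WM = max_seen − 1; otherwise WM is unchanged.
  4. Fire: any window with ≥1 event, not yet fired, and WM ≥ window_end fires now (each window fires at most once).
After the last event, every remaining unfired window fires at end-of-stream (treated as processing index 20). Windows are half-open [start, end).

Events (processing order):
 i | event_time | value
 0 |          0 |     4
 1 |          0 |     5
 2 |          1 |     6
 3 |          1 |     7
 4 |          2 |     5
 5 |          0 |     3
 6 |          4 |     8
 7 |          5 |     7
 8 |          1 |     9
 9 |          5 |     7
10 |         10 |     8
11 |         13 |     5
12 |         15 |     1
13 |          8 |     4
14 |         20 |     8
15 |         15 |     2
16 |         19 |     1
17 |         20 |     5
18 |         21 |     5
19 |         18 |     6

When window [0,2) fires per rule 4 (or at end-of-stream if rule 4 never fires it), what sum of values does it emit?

25

i=0 t=0 v=4: → [0,2); WM=−∞
i=1 t=0 v=5: → [0,2); WM=−∞
i=2 t=1 v=6: → [0,2); WM=−∞
i=3 t=1 v=7: → [0,2); WM=0
i=4 t=2 v=5: → [2,4); WM=0
i=5 t=0 v=3: → [0,2); WM=0
i=6 t=4 v=8: → [4,6); WM=0
i=7 t=5 v=7: → [4,6); WM=4; [0,2) fires=25 [2,4) fires=5
i=8 t=1 v=9: → [0,2); WM=4
i=9 t=5 v=7: → [4,6); WM=4
i=10 t=10 v=8: → [10,12); WM=4
i=11 t=13 v=5: → [12,14); WM=12; [4,6) fires=22 [10,12) fires=8
i=12 t=15 v=1: → [14,16); WM=12
i=13 t=8 v=4: DROP (t<12-3); WM=12
i=14 t=20 v=8: → [20,22); WM=12
i=15 t=15 v=2: → [14,16); WM=19; [12,14) fires=5 [14,16) fires=3
i=16 t=19 v=1: → [18,20); WM=19
i=17 t=20 v=5: → [20,22); WM=19
i=18 t=21 v=5: → [20,22); WM=19
i=19 t=18 v=6: → [18,20); WM=20; [18,20) fires=7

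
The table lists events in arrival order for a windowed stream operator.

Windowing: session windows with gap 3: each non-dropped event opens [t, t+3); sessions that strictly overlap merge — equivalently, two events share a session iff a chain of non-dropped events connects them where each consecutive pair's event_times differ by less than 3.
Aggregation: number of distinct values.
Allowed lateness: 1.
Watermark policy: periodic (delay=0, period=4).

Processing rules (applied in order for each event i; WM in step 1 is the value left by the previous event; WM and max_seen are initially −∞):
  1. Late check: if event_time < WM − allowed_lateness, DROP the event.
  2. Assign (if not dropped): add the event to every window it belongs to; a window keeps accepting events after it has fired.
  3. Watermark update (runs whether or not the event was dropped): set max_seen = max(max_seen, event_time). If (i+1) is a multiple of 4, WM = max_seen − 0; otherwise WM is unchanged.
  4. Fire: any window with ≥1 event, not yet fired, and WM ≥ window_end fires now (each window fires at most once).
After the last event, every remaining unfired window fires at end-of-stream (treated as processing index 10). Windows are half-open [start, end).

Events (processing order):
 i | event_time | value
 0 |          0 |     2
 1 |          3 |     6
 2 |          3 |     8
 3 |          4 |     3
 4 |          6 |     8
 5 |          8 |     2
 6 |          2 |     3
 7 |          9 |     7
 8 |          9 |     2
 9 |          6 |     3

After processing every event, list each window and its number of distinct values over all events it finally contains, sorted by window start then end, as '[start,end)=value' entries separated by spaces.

[0,3)=1 [3,12)=5

i=0 t=0 v=2: → [0,3); WM=−∞
i=1 t=3 v=6: → [3,6); WM=−∞
i=2 t=3 v=8: → [3,6); WM=−∞
i=3 t=4 v=3: → [3,7); WM=4
i=4 t=6 v=8: → [3,9); WM=4
i=5 t=8 v=2: → [3,11); WM=4
i=6 t=2 v=3: DROP (t<4-1); WM=4
i=7 t=9 v=7: → [3,12); WM=9
i=8 t=9 v=2: → [3,12); WM=9
i=9 t=6 v=3: DROP (t<9-1); WM=9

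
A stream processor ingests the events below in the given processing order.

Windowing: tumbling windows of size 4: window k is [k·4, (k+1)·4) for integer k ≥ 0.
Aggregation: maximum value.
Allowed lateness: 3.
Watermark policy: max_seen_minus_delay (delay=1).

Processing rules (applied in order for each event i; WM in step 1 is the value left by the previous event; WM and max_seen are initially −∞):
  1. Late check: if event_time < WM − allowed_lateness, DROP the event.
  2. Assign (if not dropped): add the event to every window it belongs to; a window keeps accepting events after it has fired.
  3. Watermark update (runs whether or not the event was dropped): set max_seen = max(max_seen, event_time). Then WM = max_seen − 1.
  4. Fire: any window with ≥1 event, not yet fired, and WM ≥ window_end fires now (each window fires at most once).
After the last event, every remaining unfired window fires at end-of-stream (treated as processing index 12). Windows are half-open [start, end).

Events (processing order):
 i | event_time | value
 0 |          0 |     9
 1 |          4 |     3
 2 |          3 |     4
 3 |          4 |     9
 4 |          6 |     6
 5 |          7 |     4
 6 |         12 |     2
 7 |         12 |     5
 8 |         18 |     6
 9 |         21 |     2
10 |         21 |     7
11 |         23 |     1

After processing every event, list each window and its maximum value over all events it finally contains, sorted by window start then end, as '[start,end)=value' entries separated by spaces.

[0,4)=9 [4,8)=9 [12,16)=5 [16,20)=6 [20,24)=7

i=0 t=0 v=9: → [0,4); WM=-1
i=1 t=4 v=3: → [4,8); WM=3
i=2 t=3 v=4: → [0,4); WM=3
i=3 t=4 v=9: → [4,8); WM=3
i=4 t=6 v=6: → [4,8); WM=5; [0,4) fires=9
i=5 t=7 v=4: → [4,8); WM=6
i=6 t=12 v=2: → [12,16); WM=11; [4,8) fires=9
i=7 t=12 v=5: → [12,16); WM=11
i=8 t=18 v=6: → [16,20); WM=17; [12,16) fires=5
i=9 t=21 v=2: → [20,24); WM=20; [16,20) fires=6
i=10 t=21 v=7: → [20,24); WM=20
i=11 t=23 v=1: → [20,24); WM=22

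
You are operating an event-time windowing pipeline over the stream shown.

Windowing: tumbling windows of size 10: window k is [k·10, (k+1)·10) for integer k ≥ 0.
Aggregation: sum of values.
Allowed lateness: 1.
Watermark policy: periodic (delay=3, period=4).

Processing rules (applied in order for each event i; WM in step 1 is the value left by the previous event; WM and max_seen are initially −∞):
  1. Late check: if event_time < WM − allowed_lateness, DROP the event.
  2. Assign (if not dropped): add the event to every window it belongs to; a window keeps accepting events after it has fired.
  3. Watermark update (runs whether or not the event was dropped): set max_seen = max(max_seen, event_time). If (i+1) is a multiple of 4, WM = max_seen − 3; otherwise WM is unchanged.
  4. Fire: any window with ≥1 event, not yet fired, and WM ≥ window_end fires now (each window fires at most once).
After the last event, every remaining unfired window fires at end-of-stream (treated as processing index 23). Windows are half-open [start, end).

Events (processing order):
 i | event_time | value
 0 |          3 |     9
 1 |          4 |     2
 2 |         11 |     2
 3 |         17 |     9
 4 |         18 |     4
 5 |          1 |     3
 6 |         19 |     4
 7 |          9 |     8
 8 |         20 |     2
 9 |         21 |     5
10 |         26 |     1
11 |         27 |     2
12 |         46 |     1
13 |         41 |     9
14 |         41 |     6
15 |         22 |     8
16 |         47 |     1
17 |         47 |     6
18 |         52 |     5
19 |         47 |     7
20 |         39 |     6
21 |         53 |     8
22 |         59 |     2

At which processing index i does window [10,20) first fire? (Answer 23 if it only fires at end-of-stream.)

11

i=0 t=3 v=9: → [0,10); WM=−∞
i=1 t=4 v=2: → [0,10); WM=−∞
i=2 t=11 v=2: → [10,20); WM=−∞
i=3 t=17 v=9: → [10,20); WM=14; [0,10) fires=11
i=4 t=18 v=4: → [10,20); WM=14
i=5 t=1 v=3: DROP (t<14-1); WM=14
i=6 t=19 v=4: → [10,20); WM=14
i=7 t=9 v=8: DROP (t<14-1); WM=16
i=8 t=20 v=2: → [20,30); WM=16
i=9 t=21 v=5: → [20,30); WM=16
i=10 t=26 v=1: → [20,30); WM=16
i=11 t=27 v=2: → [20,30); WM=24; [10,20) fires=19
i=12 t=46 v=1: → [40,50); WM=24
i=13 t=41 v=9: → [40,50); WM=24
i=14 t=41 v=6: → [40,50); WM=24
i=15 t=22 v=8: DROP (t<24-1); WM=43; [20,30) fires=10
i=16 t=47 v=1: → [40,50); WM=43
i=17 t=47 v=6: → [40,50); WM=43
i=18 t=52 v=5: → [50,60); WM=43
i=19 t=47 v=7: → [40,50); WM=49
i=20 t=39 v=6: DROP (t<49-1); WM=49
i=21 t=53 v=8: → [50,60); WM=49
i=22 t=59 v=2: → [50,60); WM=49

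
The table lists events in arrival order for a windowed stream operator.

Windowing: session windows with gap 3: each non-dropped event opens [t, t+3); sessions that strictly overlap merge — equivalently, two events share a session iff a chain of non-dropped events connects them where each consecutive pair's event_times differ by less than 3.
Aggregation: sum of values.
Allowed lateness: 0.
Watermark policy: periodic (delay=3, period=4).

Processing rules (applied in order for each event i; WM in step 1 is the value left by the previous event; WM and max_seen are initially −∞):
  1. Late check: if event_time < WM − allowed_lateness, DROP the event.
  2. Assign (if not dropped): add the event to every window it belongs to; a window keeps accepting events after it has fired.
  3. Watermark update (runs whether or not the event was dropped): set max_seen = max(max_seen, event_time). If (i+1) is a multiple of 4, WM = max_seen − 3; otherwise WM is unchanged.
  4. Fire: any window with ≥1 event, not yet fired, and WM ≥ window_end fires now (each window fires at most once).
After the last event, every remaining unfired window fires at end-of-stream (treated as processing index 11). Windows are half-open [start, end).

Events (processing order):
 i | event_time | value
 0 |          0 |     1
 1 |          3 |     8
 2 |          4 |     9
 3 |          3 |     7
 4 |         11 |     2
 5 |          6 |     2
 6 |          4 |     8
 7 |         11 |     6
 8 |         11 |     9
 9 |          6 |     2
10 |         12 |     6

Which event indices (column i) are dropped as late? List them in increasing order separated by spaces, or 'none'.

9

i=0 t=0 v=1: → [0,3); WM=−∞
i=1 t=3 v=8: → [3,6); WM=−∞
i=2 t=4 v=9: → [3,7); WM=−∞
i=3 t=3 v=7: → [3,7); WM=1
i=4 t=11 v=2: → [11,14); WM=1
i=5 t=6 v=2: → [3,9); WM=1
i=6 t=4 v=8: → [3,9); WM=1
i=7 t=11 v=6: → [11,14); WM=8
i=8 t=11 v=9: → [11,14); WM=8
i=9 t=6 v=2: DROP (t<8-0); WM=8
i=10 t=12 v=6: → [11,15); WM=8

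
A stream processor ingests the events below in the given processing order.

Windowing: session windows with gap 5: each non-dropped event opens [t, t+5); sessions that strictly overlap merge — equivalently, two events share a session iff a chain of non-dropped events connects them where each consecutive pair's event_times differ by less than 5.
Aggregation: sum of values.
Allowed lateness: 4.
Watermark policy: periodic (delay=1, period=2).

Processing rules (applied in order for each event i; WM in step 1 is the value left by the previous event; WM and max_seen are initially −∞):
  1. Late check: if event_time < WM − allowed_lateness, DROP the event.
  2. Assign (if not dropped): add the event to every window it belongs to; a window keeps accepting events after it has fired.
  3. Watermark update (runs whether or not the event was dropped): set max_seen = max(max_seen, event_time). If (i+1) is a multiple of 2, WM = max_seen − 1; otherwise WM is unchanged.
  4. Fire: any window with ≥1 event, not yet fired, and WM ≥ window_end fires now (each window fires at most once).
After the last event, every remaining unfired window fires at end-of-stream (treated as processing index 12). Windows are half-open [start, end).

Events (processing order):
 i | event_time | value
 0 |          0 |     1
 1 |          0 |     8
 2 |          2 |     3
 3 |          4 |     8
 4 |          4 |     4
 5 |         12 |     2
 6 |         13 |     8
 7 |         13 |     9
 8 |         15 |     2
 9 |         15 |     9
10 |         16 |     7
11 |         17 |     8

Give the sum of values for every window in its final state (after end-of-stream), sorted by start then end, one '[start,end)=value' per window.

[0,9)=24 [12,22)=45

i=0 t=0 v=1: → [0,5); WM=−∞
i=1 t=0 v=8: → [0,5); WM=-1
i=2 t=2 v=3: → [0,7); WM=-1
i=3 t=4 v=8: → [0,9); WM=3
i=4 t=4 v=4: → [0,9); WM=3
i=5 t=12 v=2: → [12,17); WM=11
i=6 t=13 v=8: → [12,18); WM=11
i=7 t=13 v=9: → [12,18); WM=12
i=8 t=15 v=2: → [12,20); WM=12
i=9 t=15 v=9: → [12,20); WM=14
i=10 t=16 v=7: → [12,21); WM=14
i=11 t=17 v=8: → [12,22); WM=16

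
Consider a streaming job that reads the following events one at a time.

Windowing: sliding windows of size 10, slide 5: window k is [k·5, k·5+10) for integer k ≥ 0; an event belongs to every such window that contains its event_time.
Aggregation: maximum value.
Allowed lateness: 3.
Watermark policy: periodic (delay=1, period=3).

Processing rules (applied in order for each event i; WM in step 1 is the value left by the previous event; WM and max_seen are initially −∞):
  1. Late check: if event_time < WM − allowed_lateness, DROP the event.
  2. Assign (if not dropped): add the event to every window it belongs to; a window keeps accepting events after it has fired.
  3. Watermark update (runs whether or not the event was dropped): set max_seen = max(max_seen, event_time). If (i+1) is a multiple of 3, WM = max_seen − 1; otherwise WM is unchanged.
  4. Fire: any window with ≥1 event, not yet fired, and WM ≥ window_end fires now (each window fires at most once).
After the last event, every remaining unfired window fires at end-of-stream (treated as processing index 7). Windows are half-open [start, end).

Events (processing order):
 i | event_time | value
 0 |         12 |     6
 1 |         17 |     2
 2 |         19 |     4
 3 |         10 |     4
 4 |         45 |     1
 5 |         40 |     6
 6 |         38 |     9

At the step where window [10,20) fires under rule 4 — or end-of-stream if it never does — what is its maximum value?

6

i=0 t=12 v=6: → [10,20),[5,15); WM=−∞
i=1 t=17 v=2: → [15,25),[10,20); WM=−∞
i=2 t=19 v=4: → [15,25),[10,20); WM=18; [5,15) fires=6
i=3 t=10 v=4: DROP (t<18-3); WM=18
i=4 t=45 v=1: → [45,55),[40,50); WM=18
i=5 t=40 v=6: → [40,50),[35,45); WM=44; [10,20) fires=6 [15,25) fires=4
i=6 t=38 v=9: DROP (t<44-3); WM=44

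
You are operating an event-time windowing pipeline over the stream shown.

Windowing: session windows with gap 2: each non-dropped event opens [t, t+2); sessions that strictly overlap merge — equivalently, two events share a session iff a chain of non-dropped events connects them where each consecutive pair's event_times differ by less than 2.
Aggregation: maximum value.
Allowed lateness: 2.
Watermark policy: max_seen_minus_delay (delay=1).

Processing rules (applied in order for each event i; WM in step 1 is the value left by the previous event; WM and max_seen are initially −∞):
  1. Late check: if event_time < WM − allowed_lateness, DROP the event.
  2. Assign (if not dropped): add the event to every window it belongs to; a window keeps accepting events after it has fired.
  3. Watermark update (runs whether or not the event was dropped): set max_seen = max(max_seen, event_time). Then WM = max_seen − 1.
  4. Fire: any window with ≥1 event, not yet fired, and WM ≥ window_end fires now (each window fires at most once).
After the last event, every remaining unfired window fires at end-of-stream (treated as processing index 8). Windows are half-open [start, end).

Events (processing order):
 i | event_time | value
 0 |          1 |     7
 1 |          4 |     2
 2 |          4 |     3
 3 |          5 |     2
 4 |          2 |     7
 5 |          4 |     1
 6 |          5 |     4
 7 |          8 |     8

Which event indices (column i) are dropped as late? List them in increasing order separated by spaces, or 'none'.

i=0 t=1 v=7: → [1,3); WM=0
i=1 t=4 v=2: → [4,6); WM=3
i=2 t=4 v=3: → [4,6); WM=3
i=3 t=5 v=2: → [4,7); WM=4
i=4 t=2 v=7: → [1,4); WM=4
i=5 t=4 v=1: → [4,7); WM=4
i=6 t=5 v=4: → [4,7); WM=4
i=7 t=8 v=8: → [8,10); WM=7

none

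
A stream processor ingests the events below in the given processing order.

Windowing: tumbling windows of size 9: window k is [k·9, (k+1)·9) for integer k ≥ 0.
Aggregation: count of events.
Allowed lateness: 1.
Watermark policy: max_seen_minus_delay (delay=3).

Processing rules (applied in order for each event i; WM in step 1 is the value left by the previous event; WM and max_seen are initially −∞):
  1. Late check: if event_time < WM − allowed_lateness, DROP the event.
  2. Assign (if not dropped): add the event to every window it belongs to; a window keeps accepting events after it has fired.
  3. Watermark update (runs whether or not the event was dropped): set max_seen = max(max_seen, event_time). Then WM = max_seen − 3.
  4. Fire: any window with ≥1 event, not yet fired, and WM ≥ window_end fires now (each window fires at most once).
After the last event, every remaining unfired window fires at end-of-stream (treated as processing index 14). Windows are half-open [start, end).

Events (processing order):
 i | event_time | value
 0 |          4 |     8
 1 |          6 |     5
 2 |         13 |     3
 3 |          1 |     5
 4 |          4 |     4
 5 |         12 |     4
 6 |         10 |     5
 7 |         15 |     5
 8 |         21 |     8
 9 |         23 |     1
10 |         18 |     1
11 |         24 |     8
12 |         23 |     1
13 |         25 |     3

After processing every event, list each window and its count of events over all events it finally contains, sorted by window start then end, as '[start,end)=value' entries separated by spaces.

[0,9)=2 [9,18)=4 [18,27)=5

i=0 t=4 v=8: → [0,9); WM=1
i=1 t=6 v=5: → [0,9); WM=3
i=2 t=13 v=3: → [9,18); WM=10; [0,9) fires=2
i=3 t=1 v=5: DROP (t<10-1); WM=10
i=4 t=4 v=4: DROP (t<10-1); WM=10
i=5 t=12 v=4: → [9,18); WM=10
i=6 t=10 v=5: → [9,18); WM=10
i=7 t=15 v=5: → [9,18); WM=12
i=8 t=21 v=8: → [18,27); WM=18; [9,18) fires=4
i=9 t=23 v=1: → [18,27); WM=20
i=10 t=18 v=1: DROP (t<20-1); WM=20
i=11 t=24 v=8: → [18,27); WM=21
i=12 t=23 v=1: → [18,27); WM=21
i=13 t=25 v=3: → [18,27); WM=22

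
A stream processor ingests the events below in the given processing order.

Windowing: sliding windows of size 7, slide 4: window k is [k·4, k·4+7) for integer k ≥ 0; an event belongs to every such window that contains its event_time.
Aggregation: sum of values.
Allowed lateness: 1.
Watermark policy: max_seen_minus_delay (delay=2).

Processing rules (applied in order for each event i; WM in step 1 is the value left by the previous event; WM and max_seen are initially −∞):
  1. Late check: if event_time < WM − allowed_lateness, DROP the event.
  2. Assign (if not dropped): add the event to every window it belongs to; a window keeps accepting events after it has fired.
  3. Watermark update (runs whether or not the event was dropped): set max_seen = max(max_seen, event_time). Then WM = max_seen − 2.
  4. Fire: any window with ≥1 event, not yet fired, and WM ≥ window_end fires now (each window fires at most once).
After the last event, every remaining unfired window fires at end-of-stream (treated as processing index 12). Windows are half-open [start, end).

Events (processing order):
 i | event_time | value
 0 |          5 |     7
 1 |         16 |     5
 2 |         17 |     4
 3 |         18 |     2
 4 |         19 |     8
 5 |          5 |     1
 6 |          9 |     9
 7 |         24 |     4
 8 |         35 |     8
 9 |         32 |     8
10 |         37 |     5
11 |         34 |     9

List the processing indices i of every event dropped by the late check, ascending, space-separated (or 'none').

i=0 t=5 v=7: → [4,11),[0,7); WM=3
i=1 t=16 v=5: → [16,23),[12,19); WM=14; [0,7) fires=7 [4,11) fires=7
i=2 t=17 v=4: → [16,23),[12,19); WM=15
i=3 t=18 v=2: → [16,23),[12,19); WM=16
i=4 t=19 v=8: → [16,23); WM=17
i=5 t=5 v=1: DROP (t<17-1); WM=17
i=6 t=9 v=9: DROP (t<17-1); WM=17
i=7 t=24 v=4: → [24,31),[20,27); WM=22; [12,19) fires=11
i=8 t=35 v=8: → [32,39); WM=33; [16,23) fires=19 [20,27) fires=4 [24,31) fires=4
i=9 t=32 v=8: → [32,39),[28,35); WM=33
i=10 t=37 v=5: → [36,43),[32,39); WM=35; [28,35) fires=8
i=11 t=34 v=9: → [32,39),[28,35); WM=35

5 6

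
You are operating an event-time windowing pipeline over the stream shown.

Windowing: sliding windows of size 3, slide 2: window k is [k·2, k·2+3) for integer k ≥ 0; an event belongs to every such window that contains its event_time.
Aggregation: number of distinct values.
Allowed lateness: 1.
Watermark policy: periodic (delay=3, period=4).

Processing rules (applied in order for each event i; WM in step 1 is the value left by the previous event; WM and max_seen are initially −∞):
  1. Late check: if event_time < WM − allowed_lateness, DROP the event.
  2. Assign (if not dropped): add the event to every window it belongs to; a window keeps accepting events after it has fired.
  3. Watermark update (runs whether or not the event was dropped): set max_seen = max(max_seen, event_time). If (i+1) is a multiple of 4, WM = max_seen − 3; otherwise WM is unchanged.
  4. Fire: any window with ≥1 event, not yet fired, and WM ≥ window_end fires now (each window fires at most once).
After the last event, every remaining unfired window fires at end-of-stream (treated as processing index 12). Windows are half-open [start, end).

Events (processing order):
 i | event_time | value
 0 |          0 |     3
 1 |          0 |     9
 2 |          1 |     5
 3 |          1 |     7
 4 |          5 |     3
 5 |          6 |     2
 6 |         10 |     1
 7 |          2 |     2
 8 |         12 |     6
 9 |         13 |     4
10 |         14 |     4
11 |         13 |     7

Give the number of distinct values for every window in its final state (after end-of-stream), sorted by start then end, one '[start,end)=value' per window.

i=0 t=0 v=3: → [0,3); WM=−∞
i=1 t=0 v=9: → [0,3); WM=−∞
i=2 t=1 v=5: → [0,3); WM=−∞
i=3 t=1 v=7: → [0,3); WM=-2
i=4 t=5 v=3: → [4,7); WM=-2
i=5 t=6 v=2: → [6,9),[4,7); WM=-2
i=6 t=10 v=1: → [10,13),[8,11); WM=-2
i=7 t=2 v=2: → [2,5),[0,3); WM=7; [0,3) fires=5 [2,5) fires=1 [4,7) fires=2
i=8 t=12 v=6: → [12,15),[10,13); WM=7
i=9 t=13 v=4: → [12,15); WM=7
i=10 t=14 v=4: → [14,17),[12,15); WM=7
i=11 t=13 v=7: → [12,15); WM=11; [6,9) fires=1 [8,11) fires=1

[0,3)=5 [2,5)=1 [4,7)=2 [6,9)=1 [8,11)=1 [10,13)=2 [12,15)=3 [14,17)=1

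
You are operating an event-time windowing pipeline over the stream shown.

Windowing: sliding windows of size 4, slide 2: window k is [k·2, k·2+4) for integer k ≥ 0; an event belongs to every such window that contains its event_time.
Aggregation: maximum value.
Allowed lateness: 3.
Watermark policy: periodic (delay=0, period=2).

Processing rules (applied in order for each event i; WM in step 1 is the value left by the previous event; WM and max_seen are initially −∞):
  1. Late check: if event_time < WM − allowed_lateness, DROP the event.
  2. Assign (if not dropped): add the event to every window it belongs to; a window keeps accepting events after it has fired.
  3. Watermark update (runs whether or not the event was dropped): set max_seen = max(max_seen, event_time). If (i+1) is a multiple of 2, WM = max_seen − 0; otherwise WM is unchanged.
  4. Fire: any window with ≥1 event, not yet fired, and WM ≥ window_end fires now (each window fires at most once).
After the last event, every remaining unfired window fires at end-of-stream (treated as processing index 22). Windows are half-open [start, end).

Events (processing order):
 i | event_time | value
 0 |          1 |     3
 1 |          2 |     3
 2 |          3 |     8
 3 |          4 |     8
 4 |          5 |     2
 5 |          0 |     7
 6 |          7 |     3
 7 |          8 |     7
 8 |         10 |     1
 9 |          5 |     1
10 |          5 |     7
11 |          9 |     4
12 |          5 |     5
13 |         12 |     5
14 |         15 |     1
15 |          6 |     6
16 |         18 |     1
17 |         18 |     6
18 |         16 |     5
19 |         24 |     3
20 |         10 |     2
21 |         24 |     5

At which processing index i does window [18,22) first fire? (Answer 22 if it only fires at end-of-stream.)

i=0 t=1 v=3: → [0,4); WM=−∞
i=1 t=2 v=3: → [2,6),[0,4); WM=2
i=2 t=3 v=8: → [2,6),[0,4); WM=2
i=3 t=4 v=8: → [4,8),[2,6); WM=4; [0,4) fires=8
i=4 t=5 v=2: → [4,8),[2,6); WM=4
i=5 t=0 v=7: DROP (t<4-3); WM=5
i=6 t=7 v=3: → [6,10),[4,8); WM=5
i=7 t=8 v=7: → [8,12),[6,10); WM=8; [2,6) fires=8 [4,8) fires=8
i=8 t=10 v=1: → [10,14),[8,12); WM=8
i=9 t=5 v=1: → [4,8),[2,6); WM=10; [6,10) fires=7
i=10 t=5 v=7: DROP (t<10-3); WM=10
i=11 t=9 v=4: → [8,12),[6,10); WM=10
i=12 t=5 v=5: DROP (t<10-3); WM=10
i=13 t=12 v=5: → [12,16),[10,14); WM=12; [8,12) fires=7
i=14 t=15 v=1: → [14,18),[12,16); WM=12
i=15 t=6 v=6: DROP (t<12-3); WM=15; [10,14) fires=5
i=16 t=18 v=1: → [18,22),[16,20); WM=15
i=17 t=18 v=6: → [18,22),[16,20); WM=18; [12,16) fires=5 [14,18) fires=1
i=18 t=16 v=5: → [16,20),[14,18); WM=18
i=19 t=24 v=3: → [24,28),[22,26); WM=24; [16,20) fires=6 [18,22) fires=6
i=20 t=10 v=2: DROP (t<24-3); WM=24
i=21 t=24 v=5: → [24,28),[22,26); WM=24

19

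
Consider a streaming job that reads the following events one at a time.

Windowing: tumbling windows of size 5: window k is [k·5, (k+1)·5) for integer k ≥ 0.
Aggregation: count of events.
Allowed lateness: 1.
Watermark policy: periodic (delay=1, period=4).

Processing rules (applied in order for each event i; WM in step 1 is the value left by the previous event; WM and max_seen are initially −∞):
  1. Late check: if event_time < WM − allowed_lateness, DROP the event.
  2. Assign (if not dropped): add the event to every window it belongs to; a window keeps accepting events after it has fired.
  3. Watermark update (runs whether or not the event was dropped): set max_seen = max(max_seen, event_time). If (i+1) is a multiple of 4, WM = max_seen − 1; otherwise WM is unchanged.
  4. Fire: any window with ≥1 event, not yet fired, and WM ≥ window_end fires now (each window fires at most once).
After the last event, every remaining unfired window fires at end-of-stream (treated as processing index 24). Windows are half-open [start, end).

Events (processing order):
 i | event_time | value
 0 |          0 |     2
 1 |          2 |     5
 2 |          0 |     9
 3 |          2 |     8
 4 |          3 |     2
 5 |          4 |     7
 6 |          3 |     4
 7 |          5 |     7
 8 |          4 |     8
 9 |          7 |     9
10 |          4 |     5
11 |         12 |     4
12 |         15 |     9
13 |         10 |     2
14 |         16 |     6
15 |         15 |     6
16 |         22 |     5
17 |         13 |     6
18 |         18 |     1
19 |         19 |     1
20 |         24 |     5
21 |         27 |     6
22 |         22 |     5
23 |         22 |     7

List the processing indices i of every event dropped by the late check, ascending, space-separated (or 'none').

i=0 t=0 v=2: → [0,5); WM=−∞
i=1 t=2 v=5: → [0,5); WM=−∞
i=2 t=0 v=9: → [0,5); WM=−∞
i=3 t=2 v=8: → [0,5); WM=1
i=4 t=3 v=2: → [0,5); WM=1
i=5 t=4 v=7: → [0,5); WM=1
i=6 t=3 v=4: → [0,5); WM=1
i=7 t=5 v=7: → [5,10); WM=4
i=8 t=4 v=8: → [0,5); WM=4
i=9 t=7 v=9: → [5,10); WM=4
i=10 t=4 v=5: → [0,5); WM=4
i=11 t=12 v=4: → [10,15); WM=11; [0,5) fires=9 [5,10) fires=2
i=12 t=15 v=9: → [15,20); WM=11
i=13 t=10 v=2: → [10,15); WM=11
i=14 t=16 v=6: → [15,20); WM=11
i=15 t=15 v=6: → [15,20); WM=15; [10,15) fires=2
i=16 t=22 v=5: → [20,25); WM=15
i=17 t=13 v=6: DROP (t<15-1); WM=15
i=18 t=18 v=1: → [15,20); WM=15
i=19 t=19 v=1: → [15,20); WM=21; [15,20) fires=5
i=20 t=24 v=5: → [20,25); WM=21
i=21 t=27 v=6: → [25,30); WM=21
i=22 t=22 v=5: → [20,25); WM=21
i=23 t=22 v=7: → [20,25); WM=26; [20,25) fires=4

17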